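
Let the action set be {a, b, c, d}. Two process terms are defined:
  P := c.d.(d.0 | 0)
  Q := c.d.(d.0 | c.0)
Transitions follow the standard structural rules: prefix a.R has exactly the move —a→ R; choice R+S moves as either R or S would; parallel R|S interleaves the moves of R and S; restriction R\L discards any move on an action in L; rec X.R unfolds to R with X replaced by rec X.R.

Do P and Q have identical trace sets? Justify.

traces(P) ≠ traces(Q) — witness ⟨cdc⟩

P's transition system — 4 states:
  p0 = c.d.(d.0 | 0) → ··c··> p1
  p1 = d.(d.0 | 0) → ··d··> p2
  p2 = d.0 | 0 → ··d··> p3
  p3 = 0 | 0 → ·
Q's transition system — 6 states:
  q0 = c.d.(d.0 | c.0) → ··c··> q1
  q1 = d.(d.0 | c.0) → ··d··> q2
  q2 = d.0 | c.0 → ··c··> q3, ··d··> q4
  q3 = d.0 | 0 → ··d··> q5
  q4 = 0 | c.0 → ··c··> q5
  q5 = 0 | 0 → ·
Run σ = ⟨cdc⟩ on Q: start {q0}
  after c @ step 1: {q1}
  after d @ step 2: {q2}
  after c @ step 3: {q3}
  Q completes σ.
Run σ = ⟨cdc⟩ on P: start {p0}
  after c @ step 1: {p1}
  after d @ step 2: {p2}
  after c @ step 3: no successor for P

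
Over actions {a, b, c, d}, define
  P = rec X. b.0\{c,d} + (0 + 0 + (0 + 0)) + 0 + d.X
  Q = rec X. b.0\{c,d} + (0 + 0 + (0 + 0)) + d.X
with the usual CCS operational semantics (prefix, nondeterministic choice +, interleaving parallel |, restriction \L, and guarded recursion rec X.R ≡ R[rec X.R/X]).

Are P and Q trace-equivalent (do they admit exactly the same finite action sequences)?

YES

LTS(P): 2 reachable states
  s0 = rec X. b.0\{c,d} + (0 + 0 + (0 + 0)) + 0 + d.X | --b--▸ s1, --d--▸ s0
  s1 = 0\{c,d} | ·
LTS(Q): 2 reachable states
  t0 = rec X. b.0\{c,d} + (0 + 0 + (0 + 0)) + d.X | --b--▸ t1, --d--▸ t0
  t1 = 0\{c,d} | ·
Bisimilarity quotient blocks:
  B0 = {s0, t0}
  B1 = {s1, t1}
s0 ∈ B0, t0 ∈ B0 → same block
Bisimilar ⇒ trace-equivalent.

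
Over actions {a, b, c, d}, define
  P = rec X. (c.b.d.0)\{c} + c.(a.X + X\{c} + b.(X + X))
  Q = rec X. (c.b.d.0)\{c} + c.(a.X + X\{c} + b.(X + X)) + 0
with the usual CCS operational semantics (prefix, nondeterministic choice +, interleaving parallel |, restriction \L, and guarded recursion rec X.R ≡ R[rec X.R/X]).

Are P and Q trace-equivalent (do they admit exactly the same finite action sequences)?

YES

P's transition system — 3 states:
  p0 = rec X. (c.b.d.0)\{c} + c.(a.X + X\{c} + b.(X + X)) → —c→ p1
  p1 = a.(rec X. (c.b.d.0)\{c} + c.(a.X + X\{c} + b.(X + X))) + (rec X. (c.b.d.0)\{c} + c.(a.X + X\{c} + b.(X + X)))\{c} + b.((rec X. (c.b.d.0)\{c} + c.(a.X + X\{c} + b.(X + X))) + (rec X. (c.b.d.0)\{c} + c.(a.X + X\{c} + b.(X + X)))) → —a→ p0, —b→ p2
  p2 = (rec X. (c.b.d.0)\{c} + c.(a.X + X\{c} + b.(X + X))) + (rec X. (c.b.d.0)\{c} + c.(a.X + X\{c} + b.(X + X))) → —c→ p1
Q's transition system — 3 states:
  q0 = rec X. (c.b.d.0)\{c} + c.(a.X + X\{c} + b.(X + X)) + 0 → —c→ q1
  q1 = a.(rec X. (c.b.d.0)\{c} + c.(a.X + X\{c} + b.(X + X)) + 0) + (rec X. (c.b.d.0)\{c} + c.(a.X + X\{c} + b.(X + X)) + 0)\{c} + b.((rec X. (c.b.d.0)\{c} + c.(a.X + X\{c} + b.(X + X)) + 0) + (rec X. (c.b.d.0)\{c} + c.(a.X + X\{c} + b.(X + X)) + 0)) → —a→ q0, —b→ q2
  q2 = (rec X. (c.b.d.0)\{c} + c.(a.X + X\{c} + b.(X + X)) + 0) + (rec X. (c.b.d.0)\{c} + c.(a.X + X\{c} + b.(X + X)) + 0) → —c→ q1
Partition-refinement fixed point:
  B0 = {p0, p2, q0, q2}
  B1 = {p1, q1}
p0 ∈ B0, q0 ∈ B0 → same block
Bisimilar ⇒ trace-equivalent.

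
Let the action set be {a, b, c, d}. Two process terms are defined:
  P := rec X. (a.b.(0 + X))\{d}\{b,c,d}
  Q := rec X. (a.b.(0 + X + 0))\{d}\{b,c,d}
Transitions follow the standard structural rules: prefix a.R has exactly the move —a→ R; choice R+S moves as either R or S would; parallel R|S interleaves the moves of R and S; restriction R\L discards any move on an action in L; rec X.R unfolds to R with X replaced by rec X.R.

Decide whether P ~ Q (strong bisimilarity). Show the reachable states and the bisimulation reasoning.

P's transition system — 2 states:
  p0 = rec X. (a.b.(0 + X))\{d}\{b,c,d} | —a→ p1
  p1 = (b.(0 + (rec X. (a.b.(0 + X))\{d}\{b,c,d})))\{d}\{b,c,d} | (no moves)
Q's transition system — 2 states:
  q0 = rec X. (a.b.(0 + X + 0))\{d}\{b,c,d} | —a→ q1
  q1 = (b.(0 + (rec X. (a.b.(0 + X + 0))\{d}\{b,c,d}) + 0))\{d}\{b,c,d} | (no moves)
Bisimilarity quotient blocks:
  B0 = {p0, q0}
  B1 = {p1, q1}
p0 ∈ B0, q0 ∈ B0 → same block

bisimilar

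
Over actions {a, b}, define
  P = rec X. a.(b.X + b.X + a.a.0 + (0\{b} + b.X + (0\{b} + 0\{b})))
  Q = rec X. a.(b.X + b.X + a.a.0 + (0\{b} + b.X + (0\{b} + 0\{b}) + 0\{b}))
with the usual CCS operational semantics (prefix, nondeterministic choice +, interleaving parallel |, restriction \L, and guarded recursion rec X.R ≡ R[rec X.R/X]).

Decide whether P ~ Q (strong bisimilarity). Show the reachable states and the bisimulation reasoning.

P ~ Q

LTS(P): 4 reachable states
  u0 = rec X. a.(b.X + b.X + a.a.0 + (0\{b} + b.X + (0\{b} + 0\{b}))) ⊢ =a=> u1
  u1 = b.(rec X. a.(b.X + b.X + a.a.0 + (0\{b} + b.X + (0\{b} + 0\{b})))) + b.(rec X. a.(b.X + b.X + a.a.0 + (0\{b} + b.X + (0\{b} + 0\{b})))) + a.a.0 + (0\{b} + b.(rec X. a.(b.X + b.X + a.a.0 + (0\{b} + b.X + (0\{b} + 0\{b})))) + (0\{b} + 0\{b})) ⊢ =a=> u2, =b=> u0
  u2 = a.0 ⊢ =a=> u3
  u3 = 0 ⊢ (no moves)
LTS(Q): 4 reachable states
  v0 = rec X. a.(b.X + b.X + a.a.0 + (0\{b} + b.X + (0\{b} + 0\{b}) + 0\{b})) ⊢ =a=> v1
  v1 = b.(rec X. a.(b.X + b.X + a.a.0 + (0\{b} + b.X + (0\{b} + 0\{b}) + 0\{b}))) + b.(rec X. a.(b.X + b.X + a.a.0 + (0\{b} + b.X + (0\{b} + 0\{b}) + 0\{b}))) + a.a.0 + (0\{b} + b.(rec X. a.(b.X + b.X + a.a.0 + (0\{b} + b.X + (0\{b} + 0\{b}) + 0\{b}))) + (0\{b} + 0\{b}) + 0\{b}) ⊢ =a=> v2, =b=> v0
  v2 = a.0 ⊢ =a=> v3
  v3 = 0 ⊢ (no moves)
Bisimilarity quotient blocks:
  B0 = {u0, v0}
  B1 = {u1, v1}
  B2 = {u2, v2}
  B3 = {u3, v3}
u0 ∈ B0, v0 ∈ B0 → same block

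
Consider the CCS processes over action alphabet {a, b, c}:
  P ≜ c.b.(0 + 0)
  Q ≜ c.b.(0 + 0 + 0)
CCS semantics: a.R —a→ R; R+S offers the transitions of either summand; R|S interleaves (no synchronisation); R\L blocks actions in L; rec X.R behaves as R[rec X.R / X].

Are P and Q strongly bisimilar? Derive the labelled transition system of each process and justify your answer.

bisimilar

Reachable graph of P (3 states):
  u0 = c.b.(0 + 0) has moves --c--▸ u1
  u1 = b.(0 + 0) has moves --b--▸ u2
  u2 = 0 + 0 has moves ∅
Reachable graph of Q (3 states):
  v0 = c.b.(0 + 0 + 0) has moves --c--▸ v1
  v1 = b.(0 + 0 + 0) has moves --b--▸ v2
  v2 = 0 + 0 + 0 has moves ∅
Coarsest stable partition (strong bisimilarity classes):
  B0 = {u0, v0}
  B1 = {u1, v1}
  B2 = {u2, v2}
u0 ∈ B0, v0 ∈ B0 → same block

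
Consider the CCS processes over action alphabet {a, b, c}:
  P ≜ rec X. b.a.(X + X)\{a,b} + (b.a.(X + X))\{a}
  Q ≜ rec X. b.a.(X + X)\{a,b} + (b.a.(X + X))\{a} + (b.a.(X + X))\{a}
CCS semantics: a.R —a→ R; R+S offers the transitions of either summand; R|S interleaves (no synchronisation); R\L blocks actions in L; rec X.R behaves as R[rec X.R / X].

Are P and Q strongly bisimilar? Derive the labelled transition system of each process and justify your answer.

P ~ Q

Reachable graph of P (4 states):
  m0 = rec X. b.a.(X + X)\{a,b} + (b.a.(X + X))\{a} ⊢ —b→ m1, —b→ m2
  m1 = (a.((rec X. b.a.(X + X)\{a,b} + (b.a.(X + X))\{a}) + (rec X. b.a.(X + X)\{a,b} + (b.a.(X + X))\{a})))\{a} ⊢ ∅
  m2 = a.((rec X. b.a.(X + X)\{a,b} + (b.a.(X + X))\{a}) + (rec X. b.a.(X + X)\{a,b} + (b.a.(X + X))\{a}))\{a,b} ⊢ —a→ m3
  m3 = ((rec X. b.a.(X + X)\{a,b} + (b.a.(X + X))\{a}) + (rec X. b.a.(X + X)\{a,b} + (b.a.(X + X))\{a}))\{a,b} ⊢ ∅
Reachable graph of Q (4 states):
  n0 = rec X. b.a.(X + X)\{a,b} + (b.a.(X + X))\{a} + (b.a.(X + X))\{a} ⊢ —b→ n1, —b→ n2
  n1 = (a.((rec X. b.a.(X + X)\{a,b} + (b.a.(X + X))\{a} + (b.a.(X + X))\{a}) + (rec X. b.a.(X + X)\{a,b} + (b.a.(X + X))\{a} + (b.a.(X + X))\{a})))\{a} ⊢ ∅
  n2 = a.((rec X. b.a.(X + X)\{a,b} + (b.a.(X + X))\{a} + (b.a.(X + X))\{a}) + (rec X. b.a.(X + X)\{a,b} + (b.a.(X + X))\{a} + (b.a.(X + X))\{a}))\{a,b} ⊢ —a→ n3
  n3 = ((rec X. b.a.(X + X)\{a,b} + (b.a.(X + X))\{a} + (b.a.(X + X))\{a}) + (rec X. b.a.(X + X)\{a,b} + (b.a.(X + X))\{a} + (b.a.(X + X))\{a}))\{a,b} ⊢ ∅
Bisimilarity quotient blocks:
  B0 = {m0, n0}
  B1 = {m2, n2}
  B2 = {m1, m3, n1, n3}
m0 ∈ B0, n0 ∈ B0 → same block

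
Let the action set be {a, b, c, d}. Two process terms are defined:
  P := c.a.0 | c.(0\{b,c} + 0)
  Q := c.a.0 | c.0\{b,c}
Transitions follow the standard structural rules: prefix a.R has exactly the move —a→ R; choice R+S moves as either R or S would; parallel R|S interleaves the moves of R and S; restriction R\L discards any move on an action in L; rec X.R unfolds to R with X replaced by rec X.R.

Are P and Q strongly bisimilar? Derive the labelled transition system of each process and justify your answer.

P ~ Q

P's transition system — 6 states:
  m0 = c.a.0 | c.(0\{b,c} + 0) | ··c··> m1, ··c··> m2
  m1 = a.0 | c.(0\{b,c} + 0) | ··a··> m3, ··c··> m4
  m2 = c.a.0 | (0\{b,c} + 0) | ··c··> m4
  m3 = 0 | c.(0\{b,c} + 0) | ··c··> m5
  m4 = a.0 | (0\{b,c} + 0) | ··a··> m5
  m5 = 0 | (0\{b,c} + 0) | ∅
Q's transition system — 6 states:
  n0 = c.a.0 | c.0\{b,c} | ··c··> n1, ··c··> n2
  n1 = a.0 | c.0\{b,c} | ··a··> n3, ··c··> n4
  n2 = c.a.0 | 0\{b,c} | ··c··> n4
  n3 = 0 | c.0\{b,c} | ··c··> n5
  n4 = a.0 | 0\{b,c} | ··a··> n5
  n5 = 0 | 0\{b,c} | ∅
Bisimilarity quotient blocks:
  B0 = {m0, n0}
  B1 = {m2, n2}
  B2 = {m4, n4}
  B3 = {m5, n5}
  B4 = {m1, n1}
  B5 = {m3, n3}
m0 ∈ B0, n0 ∈ B0 → same block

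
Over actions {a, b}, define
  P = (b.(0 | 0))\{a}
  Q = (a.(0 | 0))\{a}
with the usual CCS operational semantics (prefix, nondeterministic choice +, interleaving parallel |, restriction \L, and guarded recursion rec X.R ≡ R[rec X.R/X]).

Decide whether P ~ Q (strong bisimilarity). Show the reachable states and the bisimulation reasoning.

NO

P's transition system — 2 states:
  p0 = (b.(0 | 0))\{a} | -b-> p1
  p1 = (0 | 0)\{a} | ∅
Q's transition system — 1 states:
  q0 = (a.(0 | 0))\{a} | ∅
Bisimilarity quotient blocks:
  B0 = {p0}
  B1 = {p1, q0}
p0 ∈ B0, q0 ∈ B1 → different blocks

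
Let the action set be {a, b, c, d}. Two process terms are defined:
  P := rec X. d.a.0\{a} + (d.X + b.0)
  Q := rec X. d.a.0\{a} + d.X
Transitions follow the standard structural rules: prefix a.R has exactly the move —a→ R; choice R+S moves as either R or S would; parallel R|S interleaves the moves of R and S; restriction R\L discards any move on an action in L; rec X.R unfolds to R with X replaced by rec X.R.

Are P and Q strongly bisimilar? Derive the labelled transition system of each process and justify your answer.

P ≁ Q

P's transition system — 4 states:
  m0 = rec X. d.a.0\{a} + (d.X + b.0) has moves =b=> m1, =d=> m0, =d=> m2
  m1 = 0 has moves ·
  m2 = a.0\{a} has moves =a=> m3
  m3 = 0\{a} has moves ·
Q's transition system — 3 states:
  n0 = rec X. d.a.0\{a} + d.X has moves =d=> n0, =d=> n1
  n1 = a.0\{a} has moves =a=> n2
  n2 = 0\{a} has moves ·
Partition-refinement fixed point:
  B0 = {m0}
  B1 = {m2, n1}
  B2 = {m1, m3, n2}
  B3 = {n0}
m0 ∈ B0, n0 ∈ B3 → different blocks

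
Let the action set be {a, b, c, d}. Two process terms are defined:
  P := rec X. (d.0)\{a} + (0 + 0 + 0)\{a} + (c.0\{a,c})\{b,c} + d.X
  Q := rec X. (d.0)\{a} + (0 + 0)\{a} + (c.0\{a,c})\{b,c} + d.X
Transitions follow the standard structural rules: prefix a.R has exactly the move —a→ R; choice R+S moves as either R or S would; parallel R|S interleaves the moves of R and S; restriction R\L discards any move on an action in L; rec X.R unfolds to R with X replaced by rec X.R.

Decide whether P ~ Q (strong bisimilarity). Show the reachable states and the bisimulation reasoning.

Reachable graph of P (2 states):
  m0 = rec X. (d.0)\{a} + (0 + 0 + 0)\{a} + (c.0\{a,c})\{b,c} + d.X :: --d--▸ m0, --d--▸ m1
  m1 = 0\{a} :: ·
Reachable graph of Q (2 states):
  n0 = rec X. (d.0)\{a} + (0 + 0)\{a} + (c.0\{a,c})\{b,c} + d.X :: --d--▸ n0, --d--▸ n1
  n1 = 0\{a} :: ·
Bisimilarity quotient blocks:
  B0 = {m0, n0}
  B1 = {m1, n1}
m0 ∈ B0, n0 ∈ B0 → same block

bisimilar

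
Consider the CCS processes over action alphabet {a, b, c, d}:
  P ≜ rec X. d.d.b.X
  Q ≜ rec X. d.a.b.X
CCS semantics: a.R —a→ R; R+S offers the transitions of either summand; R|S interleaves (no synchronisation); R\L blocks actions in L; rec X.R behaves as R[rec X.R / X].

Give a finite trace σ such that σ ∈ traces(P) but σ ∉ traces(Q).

dd

Reachable graph of P (3 states):
  s0 = rec X. d.d.b.X ⊢ --d--▸ s1
  s1 = d.b.(rec X. d.d.b.X) ⊢ --d--▸ s2
  s2 = b.(rec X. d.d.b.X) ⊢ --b--▸ s0
Reachable graph of Q (3 states):
  t0 = rec X. d.a.b.X ⊢ --d--▸ t1
  t1 = a.b.(rec X. d.a.b.X) ⊢ --a--▸ t2
  t2 = b.(rec X. d.a.b.X) ⊢ --b--▸ t0
Trace ⟨dd⟩ through P, begin at {s0}:
  [1] d ⇒ {s1}
  [2] d ⇒ {s2}
  P completes σ.
Trace ⟨dd⟩ through Q, begin at {t0}:
  [1] d ⇒ {t1}
  [2] d ⇒ ∅ (Q stuck)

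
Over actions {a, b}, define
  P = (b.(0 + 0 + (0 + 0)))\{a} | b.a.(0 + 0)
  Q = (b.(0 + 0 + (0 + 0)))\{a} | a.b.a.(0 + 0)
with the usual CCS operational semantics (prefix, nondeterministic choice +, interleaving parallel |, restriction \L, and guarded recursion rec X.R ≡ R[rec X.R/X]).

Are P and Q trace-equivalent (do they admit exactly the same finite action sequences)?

P's transition system — 6 states:
  p0 = (b.(0 + 0 + (0 + 0)))\{a} | b.a.(0 + 0) :: =b=> p1, =b=> p2
  p1 = (0 + 0 + (0 + 0))\{a} | b.a.(0 + 0) :: =b=> p3
  p2 = (b.(0 + 0 + (0 + 0)))\{a} | a.(0 + 0) :: =a=> p4, =b=> p3
  p3 = (0 + 0 + (0 + 0))\{a} | a.(0 + 0) :: =a=> p5
  p4 = (b.(0 + 0 + (0 + 0)))\{a} | (0 + 0) :: =b=> p5
  p5 = (0 + 0 + (0 + 0))\{a} | (0 + 0) :: ·
Q's transition system — 8 states:
  q0 = (b.(0 + 0 + (0 + 0)))\{a} | a.b.a.(0 + 0) :: =a=> q1, =b=> q2
  q1 = (b.(0 + 0 + (0 + 0)))\{a} | b.a.(0 + 0) :: =b=> q3, =b=> q4
  q2 = (0 + 0 + (0 + 0))\{a} | a.b.a.(0 + 0) :: =a=> q3
  q3 = (0 + 0 + (0 + 0))\{a} | b.a.(0 + 0) :: =b=> q5
  q4 = (b.(0 + 0 + (0 + 0)))\{a} | a.(0 + 0) :: =a=> q6, =b=> q5
  q5 = (0 + 0 + (0 + 0))\{a} | a.(0 + 0) :: =a=> q7
  q6 = (b.(0 + 0 + (0 + 0)))\{a} | (0 + 0) :: =b=> q7
  q7 = (0 + 0 + (0 + 0))\{a} | (0 + 0) :: ·
Executing bb from P (initial set {p0}):
  step 1 (b): {p1, p2}
  step 2 (b): {p3}
  P completes σ.
Executing bb from Q (initial set {q0}):
  step 1 (b): {q2}
  step 2 (b): no successor for Q

trace-distinct — witness ⟨bb⟩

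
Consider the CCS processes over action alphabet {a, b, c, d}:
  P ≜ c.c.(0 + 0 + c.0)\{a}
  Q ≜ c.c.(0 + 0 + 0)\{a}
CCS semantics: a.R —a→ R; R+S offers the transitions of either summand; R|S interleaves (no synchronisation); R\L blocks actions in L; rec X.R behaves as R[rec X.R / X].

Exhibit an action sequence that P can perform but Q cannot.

ccc

Reachable graph of P (4 states):
  s0 = c.c.(0 + 0 + c.0)\{a} | ··c··> s1
  s1 = c.(0 + 0 + c.0)\{a} | ··c··> s2
  s2 = (0 + 0 + c.0)\{a} | ··c··> s3
  s3 = 0\{a} | stopped
Reachable graph of Q (3 states):
  t0 = c.c.(0 + 0 + 0)\{a} | ··c··> t1
  t1 = c.(0 + 0 + 0)\{a} | ··c··> t2
  t2 = (0 + 0 + 0)\{a} | stopped
Run σ = ⟨ccc⟩ on P: start {s0}
  step 1 (c): {s1}
  step 2 (c): {s2}
  step 3 (c): {s3}
  P completes σ.
Run σ = ⟨ccc⟩ on Q: start {t0}
  step 1 (c): {t1}
  step 2 (c): {t2}
  step 3 (c): ∅  — Q cannot continue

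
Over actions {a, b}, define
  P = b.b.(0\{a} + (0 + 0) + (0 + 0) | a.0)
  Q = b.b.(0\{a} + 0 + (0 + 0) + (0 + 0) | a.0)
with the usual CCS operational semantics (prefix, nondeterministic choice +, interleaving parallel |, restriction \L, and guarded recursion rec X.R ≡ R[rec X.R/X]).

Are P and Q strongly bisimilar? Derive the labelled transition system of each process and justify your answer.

LTS(P): 4 reachable states
  p0 = b.b.(0\{a} + (0 + 0) + (0 + 0) | a.0) has moves =b=> p1
  p1 = b.(0\{a} + (0 + 0) + (0 + 0) | a.0) has moves =b=> p2
  p2 = 0\{a} + (0 + 0) + (0 + 0) | a.0 has moves =a=> p3
  p3 = (0 + 0) | 0 has moves deadlocked
LTS(Q): 4 reachable states
  q0 = b.b.(0\{a} + 0 + (0 + 0) + (0 + 0) | a.0) has moves =b=> q1
  q1 = b.(0\{a} + 0 + (0 + 0) + (0 + 0) | a.0) has moves =b=> q2
  q2 = 0\{a} + 0 + (0 + 0) + (0 + 0) | a.0 has moves =a=> q3
  q3 = (0 + 0) | 0 has moves deadlocked
Partition-refinement fixed point:
  B0 = {p0, q0}
  B1 = {p1, q1}
  B2 = {p2, q2}
  B3 = {p3, q3}
p0 ∈ B0, q0 ∈ B0 → same block

P ~ Q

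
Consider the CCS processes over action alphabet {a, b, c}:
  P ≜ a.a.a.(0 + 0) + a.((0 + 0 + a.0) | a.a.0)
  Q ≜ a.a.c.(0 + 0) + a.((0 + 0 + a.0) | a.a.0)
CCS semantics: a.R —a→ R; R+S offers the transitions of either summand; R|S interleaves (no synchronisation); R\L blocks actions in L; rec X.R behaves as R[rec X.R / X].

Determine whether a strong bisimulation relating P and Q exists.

NO

Reachable graph of P (10 states):
  m0 = a.a.a.(0 + 0) + a.((0 + 0 + a.0) | a.a.0) has moves ··a··> m1, ··a··> m2
  m1 = (0 + 0 + a.0) | a.a.0 has moves ··a··> m3, ··a··> m4
  m2 = a.a.(0 + 0) has moves ··a··> m5
  m3 = (0 + 0 + a.0) | a.0 has moves ··a··> m6, ··a··> m7
  m4 = 0 | a.a.0 has moves ··a··> m7
  m5 = a.(0 + 0) has moves ··a··> m8
  m6 = (0 + 0 + a.0) | 0 has moves ··a··> m9
  m7 = 0 | a.0 has moves ··a··> m9
  m8 = 0 + 0 has moves ∅
  m9 = 0 | 0 has moves ∅
Reachable graph of Q (10 states):
  n0 = a.a.c.(0 + 0) + a.((0 + 0 + a.0) | a.a.0) has moves ··a··> n1, ··a··> n2
  n1 = (0 + 0 + a.0) | a.a.0 has moves ··a··> n3, ··a··> n4
  n2 = a.c.(0 + 0) has moves ··a··> n5
  n3 = (0 + 0 + a.0) | a.0 has moves ··a··> n6, ··a··> n7
  n4 = 0 | a.a.0 has moves ··a··> n7
  n5 = c.(0 + 0) has moves ··c··> n8
  n6 = (0 + 0 + a.0) | 0 has moves ··a··> n9
  n7 = 0 | a.0 has moves ··a··> n9
  n8 = 0 + 0 has moves ∅
  n9 = 0 | 0 has moves ∅
Partition-refinement fixed point:
  B0 = {m0}
  B1 = {m1, n1}
  B2 = {m2, m3, m4, n3, n4}
  B3 = {m5, m6, m7, n6, n7}
  B4 = {m8, m9, n8, n9}
  B5 = {n0}
  B6 = {n2}
  B7 = {n5}
m0 ∈ B0, n0 ∈ B5 → different blocks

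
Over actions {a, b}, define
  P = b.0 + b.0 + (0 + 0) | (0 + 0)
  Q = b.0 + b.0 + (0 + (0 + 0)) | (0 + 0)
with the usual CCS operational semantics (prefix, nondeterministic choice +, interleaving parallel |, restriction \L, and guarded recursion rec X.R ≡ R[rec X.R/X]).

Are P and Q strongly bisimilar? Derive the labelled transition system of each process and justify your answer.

LTS(P): 2 reachable states
  s0 = b.0 + b.0 + (0 + 0) | (0 + 0) :: —b→ s1
  s1 = 0 :: ·
LTS(Q): 2 reachable states
  t0 = b.0 + b.0 + (0 + (0 + 0)) | (0 + 0) :: —b→ t1
  t1 = 0 :: ·
Coarsest stable partition (strong bisimilarity classes):
  B0 = {s0, t0}
  B1 = {s1, t1}
s0 ∈ B0, t0 ∈ B0 → same block

YES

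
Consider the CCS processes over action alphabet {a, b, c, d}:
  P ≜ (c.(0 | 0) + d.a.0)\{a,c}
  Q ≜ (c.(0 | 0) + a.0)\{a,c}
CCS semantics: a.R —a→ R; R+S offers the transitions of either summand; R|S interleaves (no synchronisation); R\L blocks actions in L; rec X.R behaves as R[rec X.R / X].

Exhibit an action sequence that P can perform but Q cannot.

P's transition system — 2 states:
  m0 = (c.(0 | 0) + d.a.0)\{a,c} has moves -d-> m1
  m1 = (a.0)\{a,c} has moves deadlocked
Q's transition system — 1 states:
  n0 = (c.(0 | 0) + a.0)\{a,c} has moves deadlocked
Trace ⟨d⟩ through P, begin at {m0}:
  after d @ step 1: {m1}
  — P admits the full trace.
Trace ⟨d⟩ through Q, begin at {n0}:
  after d @ step 1: no successor for Q

d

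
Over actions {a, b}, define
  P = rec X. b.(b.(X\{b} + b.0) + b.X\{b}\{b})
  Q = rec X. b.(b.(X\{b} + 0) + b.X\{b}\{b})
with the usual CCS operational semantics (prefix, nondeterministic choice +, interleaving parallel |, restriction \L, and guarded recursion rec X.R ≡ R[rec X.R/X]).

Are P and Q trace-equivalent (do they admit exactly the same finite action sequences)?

P's transition system — 5 states:
  s0 = rec X. b.(b.(X\{b} + b.0) + b.X\{b}\{b}) ⊢ -b-> s1
  s1 = b.((rec X. b.(b.(X\{b} + b.0) + b.X\{b}\{b}))\{b} + b.0) + b.(rec X. b.(b.(X\{b} + b.0) + b.X\{b}\{b}))\{b}\{b} ⊢ -b-> s2, -b-> s3
  s2 = (rec X. b.(b.(X\{b} + b.0) + b.X\{b}\{b}))\{b} + b.0 ⊢ -b-> s4
  s3 = (rec X. b.(b.(X\{b} + b.0) + b.X\{b}\{b}))\{b}\{b} ⊢ ·
  s4 = 0 ⊢ ·
Q's transition system — 4 states:
  t0 = rec X. b.(b.(X\{b} + 0) + b.X\{b}\{b}) ⊢ -b-> t1
  t1 = b.((rec X. b.(b.(X\{b} + 0) + b.X\{b}\{b}))\{b} + 0) + b.(rec X. b.(b.(X\{b} + 0) + b.X\{b}\{b}))\{b}\{b} ⊢ -b-> t2, -b-> t3
  t2 = (rec X. b.(b.(X\{b} + 0) + b.X\{b}\{b}))\{b} + 0 ⊢ ·
  t3 = (rec X. b.(b.(X\{b} + 0) + b.X\{b}\{b}))\{b}\{b} ⊢ ·
Trace ⟨bbb⟩ through P, begin at {s0}:
  [1] b ⇒ {s1}
  [2] b ⇒ {s2, s3}
  [3] b ⇒ {s4}
  ✓ P
Trace ⟨bbb⟩ through Q, begin at {t0}:
  [1] b ⇒ {t1}
  [2] b ⇒ {t2, t3}
  [3] b ⇒ ∅ (Q stuck)

trace-distinct — witness ⟨bbb⟩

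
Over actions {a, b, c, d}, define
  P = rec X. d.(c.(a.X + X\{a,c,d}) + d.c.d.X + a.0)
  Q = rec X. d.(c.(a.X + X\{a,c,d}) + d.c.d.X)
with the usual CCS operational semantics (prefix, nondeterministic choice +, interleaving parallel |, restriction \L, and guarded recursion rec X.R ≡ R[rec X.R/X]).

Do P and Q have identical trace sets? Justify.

traces(P) ≠ traces(Q) — witness ⟨da⟩

P's transition system — 6 states:
  p0 = rec X. d.(c.(a.X + X\{a,c,d}) + d.c.d.X + a.0) | -d-> p1
  p1 = c.(a.(rec X. d.(c.(a.X + X\{a,c,d}) + d.c.d.X + a.0)) + (rec X. d.(c.(a.X + X\{a,c,d}) + d.c.d.X + a.0))\{a,c,d}) + d.c.d.(rec X. d.(c.(a.X + X\{a,c,d}) + d.c.d.X + a.0)) + a.0 | -a-> p2, -c-> p3, -d-> p4
  p2 = 0 | deadlocked
  p3 = a.(rec X. d.(c.(a.X + X\{a,c,d}) + d.c.d.X + a.0)) + (rec X. d.(c.(a.X + X\{a,c,d}) + d.c.d.X + a.0))\{a,c,d} | -a-> p0
  p4 = c.d.(rec X. d.(c.(a.X + X\{a,c,d}) + d.c.d.X + a.0)) | -c-> p5
  p5 = d.(rec X. d.(c.(a.X + X\{a,c,d}) + d.c.d.X + a.0)) | -d-> p0
Q's transition system — 5 states:
  q0 = rec X. d.(c.(a.X + X\{a,c,d}) + d.c.d.X) | -d-> q1
  q1 = c.(a.(rec X. d.(c.(a.X + X\{a,c,d}) + d.c.d.X)) + (rec X. d.(c.(a.X + X\{a,c,d}) + d.c.d.X))\{a,c,d}) + d.c.d.(rec X. d.(c.(a.X + X\{a,c,d}) + d.c.d.X)) | -c-> q2, -d-> q3
  q2 = a.(rec X. d.(c.(a.X + X\{a,c,d}) + d.c.d.X)) + (rec X. d.(c.(a.X + X\{a,c,d}) + d.c.d.X))\{a,c,d} | -a-> q0
  q3 = c.d.(rec X. d.(c.(a.X + X\{a,c,d}) + d.c.d.X)) | -c-> q4
  q4 = d.(rec X. d.(c.(a.X + X\{a,c,d}) + d.c.d.X)) | -d-> q0
Run σ = ⟨da⟩ on P: start {p0}
  step 1 (d): {p1}
  step 2 (a): {p2}
  ✓ P
Run σ = ⟨da⟩ on Q: start {q0}
  step 1 (d): {q1}
  step 2 (a): ∅ (Q stuck)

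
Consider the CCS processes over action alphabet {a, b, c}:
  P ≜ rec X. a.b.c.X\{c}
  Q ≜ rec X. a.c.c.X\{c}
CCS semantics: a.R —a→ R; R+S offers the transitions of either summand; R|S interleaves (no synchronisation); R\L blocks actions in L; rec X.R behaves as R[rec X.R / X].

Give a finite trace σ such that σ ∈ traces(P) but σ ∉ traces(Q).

ab

P's transition system — 6 states:
  p0 = rec X. a.b.c.X\{c} has moves -a-> p1
  p1 = b.c.(rec X. a.b.c.X\{c})\{c} has moves -b-> p2
  p2 = c.(rec X. a.b.c.X\{c})\{c} has moves -c-> p3
  p3 = (rec X. a.b.c.X\{c})\{c} has moves -a-> p4
  p4 = (b.c.(rec X. a.b.c.X\{c})\{c})\{c} has moves -b-> p5
  p5 = (c.(rec X. a.b.c.X\{c})\{c})\{c} has moves (no moves)
Q's transition system — 5 states:
  q0 = rec X. a.c.c.X\{c} has moves -a-> q1
  q1 = c.c.(rec X. a.c.c.X\{c})\{c} has moves -c-> q2
  q2 = c.(rec X. a.c.c.X\{c})\{c} has moves -c-> q3
  q3 = (rec X. a.c.c.X\{c})\{c} has moves -a-> q4
  q4 = (c.c.(rec X. a.c.c.X\{c})\{c})\{c} has moves (no moves)
Trace ⟨ab⟩ through P, begin at {p0}:
  after a @ step 1: {p1}
  after b @ step 2: {p2}
  ✓ P
Trace ⟨ab⟩ through Q, begin at {q0}:
  after a @ step 1: {q1}
  after b @ step 2: no successor for Q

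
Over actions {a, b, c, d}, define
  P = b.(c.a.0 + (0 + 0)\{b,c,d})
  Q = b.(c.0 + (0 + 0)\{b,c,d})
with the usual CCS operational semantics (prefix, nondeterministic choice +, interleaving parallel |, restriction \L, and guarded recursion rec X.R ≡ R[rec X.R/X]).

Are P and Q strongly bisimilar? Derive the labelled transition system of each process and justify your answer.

NO

LTS(P): 4 reachable states
  u0 = b.(c.a.0 + (0 + 0)\{b,c,d}) has moves ··b··> u1
  u1 = c.a.0 + (0 + 0)\{b,c,d} has moves ··c··> u2
  u2 = a.0 has moves ··a··> u3
  u3 = 0 has moves ∅
LTS(Q): 3 reachable states
  v0 = b.(c.0 + (0 + 0)\{b,c,d}) has moves ··b··> v1
  v1 = c.0 + (0 + 0)\{b,c,d} has moves ··c··> v2
  v2 = 0 has moves ∅
Bisimilarity quotient blocks:
  B0 = {u0}
  B1 = {u1}
  B2 = {u2}
  B3 = {u3, v2}
  B4 = {v0}
  B5 = {v1}
u0 ∈ B0, v0 ∈ B4 → different blocks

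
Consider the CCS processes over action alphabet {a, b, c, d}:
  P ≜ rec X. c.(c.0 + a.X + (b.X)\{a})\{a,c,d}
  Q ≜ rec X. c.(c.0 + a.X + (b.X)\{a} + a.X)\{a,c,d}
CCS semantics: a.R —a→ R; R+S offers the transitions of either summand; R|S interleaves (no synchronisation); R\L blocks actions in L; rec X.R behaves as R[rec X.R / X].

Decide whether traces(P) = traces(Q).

LTS(P): 3 reachable states
  p0 = rec X. c.(c.0 + a.X + (b.X)\{a})\{a,c,d} | -c-> p1
  p1 = (c.0 + a.(rec X. c.(c.0 + a.X + (b.X)\{a})\{a,c,d}) + (b.(rec X. c.(c.0 + a.X + (b.X)\{a})\{a,c,d}))\{a})\{a,c,d} | -b-> p2
  p2 = (rec X. c.(c.0 + a.X + (b.X)\{a})\{a,c,d})\{a}\{a,c,d} | stopped
LTS(Q): 3 reachable states
  q0 = rec X. c.(c.0 + a.X + (b.X)\{a} + a.X)\{a,c,d} | -c-> q1
  q1 = (c.0 + a.(rec X. c.(c.0 + a.X + (b.X)\{a} + a.X)\{a,c,d}) + (b.(rec X. c.(c.0 + a.X + (b.X)\{a} + a.X)\{a,c,d}))\{a} + a.(rec X. c.(c.0 + a.X + (b.X)\{a} + a.X)\{a,c,d}))\{a,c,d} | -b-> q2
  q2 = (rec X. c.(c.0 + a.X + (b.X)\{a} + a.X)\{a,c,d})\{a}\{a,c,d} | stopped
Partition-refinement fixed point:
  B0 = {p0, q0}
  B1 = {p1, q1}
  B2 = {p2, q2}
p0 ∈ B0, q0 ∈ B0 → same block
Bisimilar ⇒ trace-equivalent.

YES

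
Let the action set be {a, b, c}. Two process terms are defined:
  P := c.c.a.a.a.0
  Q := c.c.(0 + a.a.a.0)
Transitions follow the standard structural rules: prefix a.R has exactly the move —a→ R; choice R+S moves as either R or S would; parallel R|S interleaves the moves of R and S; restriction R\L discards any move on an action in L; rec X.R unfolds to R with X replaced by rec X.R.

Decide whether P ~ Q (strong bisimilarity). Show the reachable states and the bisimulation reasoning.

bisimilar

P's transition system — 6 states:
  s0 = c.c.a.a.a.0 :: ··c··> s1
  s1 = c.a.a.a.0 :: ··c··> s2
  s2 = a.a.a.0 :: ··a··> s3
  s3 = a.a.0 :: ··a··> s4
  s4 = a.0 :: ··a··> s5
  s5 = 0 :: (no moves)
Q's transition system — 6 states:
  t0 = c.c.(0 + a.a.a.0) :: ··c··> t1
  t1 = c.(0 + a.a.a.0) :: ··c··> t2
  t2 = 0 + a.a.a.0 :: ··a··> t3
  t3 = a.a.0 :: ··a··> t4
  t4 = a.0 :: ··a··> t5
  t5 = 0 :: (no moves)
Coarsest stable partition (strong bisimilarity classes):
  B0 = {s0, t0}
  B1 = {s1, t1}
  B2 = {s2, t2}
  B3 = {s3, t3}
  B4 = {s4, t4}
  B5 = {s5, t5}
s0 ∈ B0, t0 ∈ B0 → same block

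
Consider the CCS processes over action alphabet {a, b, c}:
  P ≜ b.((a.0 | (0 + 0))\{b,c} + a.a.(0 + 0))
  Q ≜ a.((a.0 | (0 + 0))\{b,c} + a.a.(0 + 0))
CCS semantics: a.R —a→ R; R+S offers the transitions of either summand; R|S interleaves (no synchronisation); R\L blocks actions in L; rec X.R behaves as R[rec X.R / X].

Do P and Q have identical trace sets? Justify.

P's transition system — 5 states:
  p0 = b.((a.0 | (0 + 0))\{b,c} + a.a.(0 + 0)) | --b--▸ p1
  p1 = (a.0 | (0 + 0))\{b,c} + a.a.(0 + 0) | --a--▸ p2, --a--▸ p3
  p2 = (0 | (0 + 0))\{b,c} | ∅
  p3 = a.(0 + 0) | --a--▸ p4
  p4 = 0 + 0 | ∅
Q's transition system — 5 states:
  q0 = a.((a.0 | (0 + 0))\{b,c} + a.a.(0 + 0)) | --a--▸ q1
  q1 = (a.0 | (0 + 0))\{b,c} + a.a.(0 + 0) | --a--▸ q2, --a--▸ q3
  q2 = (0 | (0 + 0))\{b,c} | ∅
  q3 = a.(0 + 0) | --a--▸ q4
  q4 = 0 + 0 | ∅
Run σ = ⟨b⟩ on P: start {p0}
  after b @ step 1: {p1}
  ✓ P
Run σ = ⟨b⟩ on Q: start {q0}
  after b @ step 1: ∅  — Q cannot continue

NO — witness ⟨b⟩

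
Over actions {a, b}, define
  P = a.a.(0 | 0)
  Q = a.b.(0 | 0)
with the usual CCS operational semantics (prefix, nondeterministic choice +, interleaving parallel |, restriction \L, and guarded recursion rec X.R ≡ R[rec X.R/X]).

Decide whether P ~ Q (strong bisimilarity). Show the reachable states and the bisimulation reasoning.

P's transition system — 3 states:
  m0 = a.a.(0 | 0) | --a--▸ m1
  m1 = a.(0 | 0) | --a--▸ m2
  m2 = 0 | 0 | ∅
Q's transition system — 3 states:
  n0 = a.b.(0 | 0) | --a--▸ n1
  n1 = b.(0 | 0) | --b--▸ n2
  n2 = 0 | 0 | ∅
Partition-refinement fixed point:
  B0 = {m0}
  B1 = {m1}
  B2 = {m2, n2}
  B3 = {n0}
  B4 = {n1}
m0 ∈ B0, n0 ∈ B3 → different blocks

not bisimilar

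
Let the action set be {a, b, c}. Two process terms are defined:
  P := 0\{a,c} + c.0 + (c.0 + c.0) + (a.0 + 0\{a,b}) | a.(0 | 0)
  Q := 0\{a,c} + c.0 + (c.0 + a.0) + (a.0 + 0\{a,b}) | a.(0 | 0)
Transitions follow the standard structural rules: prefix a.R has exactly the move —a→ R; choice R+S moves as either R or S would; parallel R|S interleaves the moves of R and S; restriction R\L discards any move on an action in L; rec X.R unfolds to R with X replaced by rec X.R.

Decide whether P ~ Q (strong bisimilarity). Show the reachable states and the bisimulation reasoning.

Reachable graph of P (5 states):
  u0 = 0\{a,c} + c.0 + (c.0 + c.0) + (a.0 + 0\{a,b}) | a.(0 | 0) has moves -a-> u1, -a-> u2, -c-> u3
  u1 = (a.0 + 0\{a,b}) | (0 | 0) has moves -a-> u4
  u2 = 0 | a.(0 | 0) has moves -a-> u4
  u3 = 0 has moves stopped
  u4 = 0 | (0 | 0) has moves stopped
Reachable graph of Q (5 states):
  v0 = 0\{a,c} + c.0 + (c.0 + a.0) + (a.0 + 0\{a,b}) | a.(0 | 0) has moves -a-> v1, -a-> v2, -a-> v3, -c-> v2
  v1 = (a.0 + 0\{a,b}) | (0 | 0) has moves -a-> v4
  v2 = 0 has moves stopped
  v3 = 0 | a.(0 | 0) has moves -a-> v4
  v4 = 0 | (0 | 0) has moves stopped
Partition-refinement fixed point:
  B0 = {u0}
  B1 = {u1, u2, v1, v3}
  B2 = {u3, u4, v2, v4}
  B3 = {v0}
u0 ∈ B0, v0 ∈ B3 → different blocks

not bisimilar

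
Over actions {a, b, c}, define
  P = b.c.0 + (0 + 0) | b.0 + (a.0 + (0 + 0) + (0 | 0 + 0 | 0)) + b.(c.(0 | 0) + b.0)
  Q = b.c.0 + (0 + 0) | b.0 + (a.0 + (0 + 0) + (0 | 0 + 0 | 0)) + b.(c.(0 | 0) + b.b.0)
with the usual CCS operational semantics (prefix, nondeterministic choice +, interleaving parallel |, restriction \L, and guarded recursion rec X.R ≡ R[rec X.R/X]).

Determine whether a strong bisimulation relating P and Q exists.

NO

Reachable graph of P (6 states):
  s0 = b.c.0 + (0 + 0) | b.0 + (a.0 + (0 + 0) + (0 | 0 + 0 | 0)) + b.(c.(0 | 0) + b.0) has moves --a--▸ s1, --b--▸ s2, --b--▸ s3, --b--▸ s4
  s1 = 0 has moves (no moves)
  s2 = (0 + 0) | 0 has moves (no moves)
  s3 = c.(0 | 0) + b.0 has moves --b--▸ s1, --c--▸ s5
  s4 = c.0 has moves --c--▸ s1
  s5 = 0 | 0 has moves (no moves)
Reachable graph of Q (7 states):
  t0 = b.c.0 + (0 + 0) | b.0 + (a.0 + (0 + 0) + (0 | 0 + 0 | 0)) + b.(c.(0 | 0) + b.b.0) has moves --a--▸ t1, --b--▸ t2, --b--▸ t3, --b--▸ t4
  t1 = 0 has moves (no moves)
  t2 = (0 + 0) | 0 has moves (no moves)
  t3 = c.(0 | 0) + b.b.0 has moves --b--▸ t5, --c--▸ t6
  t4 = c.0 has moves --c--▸ t1
  t5 = b.0 has moves --b--▸ t1
  t6 = 0 | 0 has moves (no moves)
Coarsest stable partition (strong bisimilarity classes):
  B0 = {s0}
  B1 = {s1, s2, s5, t1, t2, t6}
  B2 = {s4, t4}
  B3 = {s3}
  B4 = {t0}
  B5 = {t3}
  B6 = {t5}
s0 ∈ B0, t0 ∈ B4 → different blocks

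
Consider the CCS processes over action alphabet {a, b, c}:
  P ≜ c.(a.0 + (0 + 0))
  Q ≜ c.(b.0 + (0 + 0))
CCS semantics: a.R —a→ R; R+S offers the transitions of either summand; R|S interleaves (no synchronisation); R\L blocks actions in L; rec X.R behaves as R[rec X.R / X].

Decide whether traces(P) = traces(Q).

traces(P) ≠ traces(Q) — witness ⟨ca⟩

Reachable graph of P (3 states):
  p0 = c.(a.0 + (0 + 0)) :: =c=> p1
  p1 = a.0 + (0 + 0) :: =a=> p2
  p2 = 0 :: stopped
Reachable graph of Q (3 states):
  q0 = c.(b.0 + (0 + 0)) :: =c=> q1
  q1 = b.0 + (0 + 0) :: =b=> q2
  q2 = 0 :: stopped
Run σ = ⟨ca⟩ on P: start {p0}
  after c @ step 1: {p1}
  after a @ step 2: {p2}
  — P admits the full trace.
Run σ = ⟨ca⟩ on Q: start {q0}
  after c @ step 1: {q1}
  after a @ step 2: no successor for Q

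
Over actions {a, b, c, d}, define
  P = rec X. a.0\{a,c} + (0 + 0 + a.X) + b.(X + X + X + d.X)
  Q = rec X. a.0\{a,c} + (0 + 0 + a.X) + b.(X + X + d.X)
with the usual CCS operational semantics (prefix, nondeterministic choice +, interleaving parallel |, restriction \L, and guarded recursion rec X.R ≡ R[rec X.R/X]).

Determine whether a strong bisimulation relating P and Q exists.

bisimilar

Reachable graph of P (3 states):
  p0 = rec X. a.0\{a,c} + (0 + 0 + a.X) + b.(X + X + X + d.X) | —a→ p0, —a→ p1, —b→ p2
  p1 = 0\{a,c} | stopped
  p2 = (rec X. a.0\{a,c} + (0 + 0 + a.X) + b.(X + X + X + d.X)) + (rec X. a.0\{a,c} + (0 + 0 + a.X) + b.(X + X + X + d.X)) + (rec X. a.0\{a,c} + (0 + 0 + a.X) + b.(X + X + X + d.X)) + d.(rec X. a.0\{a,c} + (0 + 0 + a.X) + b.(X + X + X + d.X)) | —a→ p0, —a→ p1, —b→ p2, —d→ p0
Reachable graph of Q (3 states):
  q0 = rec X. a.0\{a,c} + (0 + 0 + a.X) + b.(X + X + d.X) | —a→ q0, —a→ q1, —b→ q2
  q1 = 0\{a,c} | stopped
  q2 = (rec X. a.0\{a,c} + (0 + 0 + a.X) + b.(X + X + d.X)) + (rec X. a.0\{a,c} + (0 + 0 + a.X) + b.(X + X + d.X)) + d.(rec X. a.0\{a,c} + (0 + 0 + a.X) + b.(X + X + d.X)) | —a→ q0, —a→ q1, —b→ q2, —d→ q0
Coarsest stable partition (strong bisimilarity classes):
  B0 = {p0, q0}
  B1 = {p2, q2}
  B2 = {p1, q1}
p0 ∈ B0, q0 ∈ B0 → same block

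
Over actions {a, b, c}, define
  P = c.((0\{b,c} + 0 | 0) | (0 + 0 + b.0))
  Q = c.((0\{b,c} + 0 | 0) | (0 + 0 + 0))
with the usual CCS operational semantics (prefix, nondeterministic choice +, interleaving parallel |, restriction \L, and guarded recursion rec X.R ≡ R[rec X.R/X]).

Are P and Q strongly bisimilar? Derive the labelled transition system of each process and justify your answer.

not bisimilar

P's transition system — 3 states:
  m0 = c.((0\{b,c} + 0 | 0) | (0 + 0 + b.0)) ⊢ -c-> m1
  m1 = (0\{b,c} + 0 | 0) | (0 + 0 + b.0) ⊢ -b-> m2
  m2 = (0\{b,c} + 0 | 0) | 0 ⊢ (no moves)
Q's transition system — 2 states:
  n0 = c.((0\{b,c} + 0 | 0) | (0 + 0 + 0)) ⊢ -c-> n1
  n1 = (0\{b,c} + 0 | 0) | (0 + 0 + 0) ⊢ (no moves)
Bisimilarity quotient blocks:
  B0 = {m0}
  B1 = {m1}
  B2 = {m2, n1}
  B3 = {n0}
m0 ∈ B0, n0 ∈ B3 → different blocks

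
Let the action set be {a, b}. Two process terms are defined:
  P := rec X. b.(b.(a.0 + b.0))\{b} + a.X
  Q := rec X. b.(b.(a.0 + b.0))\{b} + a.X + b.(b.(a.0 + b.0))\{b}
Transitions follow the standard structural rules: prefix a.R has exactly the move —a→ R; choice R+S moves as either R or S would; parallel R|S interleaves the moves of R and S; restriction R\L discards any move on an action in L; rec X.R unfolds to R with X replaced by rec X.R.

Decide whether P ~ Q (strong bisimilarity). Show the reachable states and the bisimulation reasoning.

Reachable graph of P (2 states):
  p0 = rec X. b.(b.(a.0 + b.0))\{b} + a.X :: =a=> p0, =b=> p1
  p1 = (b.(a.0 + b.0))\{b} :: ∅
Reachable graph of Q (2 states):
  q0 = rec X. b.(b.(a.0 + b.0))\{b} + a.X + b.(b.(a.0 + b.0))\{b} :: =a=> q0, =b=> q1
  q1 = (b.(a.0 + b.0))\{b} :: ∅
Bisimilarity quotient blocks:
  B0 = {p0, q0}
  B1 = {p1, q1}
p0 ∈ B0, q0 ∈ B0 → same block

YES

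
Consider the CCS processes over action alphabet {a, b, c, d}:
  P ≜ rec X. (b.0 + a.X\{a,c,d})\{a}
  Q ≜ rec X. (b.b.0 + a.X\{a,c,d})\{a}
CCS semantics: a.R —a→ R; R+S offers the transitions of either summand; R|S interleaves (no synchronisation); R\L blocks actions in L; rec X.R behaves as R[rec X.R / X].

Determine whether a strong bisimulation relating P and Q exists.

LTS(P): 2 reachable states
  p0 = rec X. (b.0 + a.X\{a,c,d})\{a} ⊢ ··b··> p1
  p1 = 0\{a} ⊢ (no moves)
LTS(Q): 3 reachable states
  q0 = rec X. (b.b.0 + a.X\{a,c,d})\{a} ⊢ ··b··> q1
  q1 = (b.0)\{a} ⊢ ··b··> q2
  q2 = 0\{a} ⊢ (no moves)
Partition-refinement fixed point:
  B0 = {p0, q1}
  B1 = {p1, q2}
  B2 = {q0}
p0 ∈ B0, q0 ∈ B2 → different blocks

not bisimilar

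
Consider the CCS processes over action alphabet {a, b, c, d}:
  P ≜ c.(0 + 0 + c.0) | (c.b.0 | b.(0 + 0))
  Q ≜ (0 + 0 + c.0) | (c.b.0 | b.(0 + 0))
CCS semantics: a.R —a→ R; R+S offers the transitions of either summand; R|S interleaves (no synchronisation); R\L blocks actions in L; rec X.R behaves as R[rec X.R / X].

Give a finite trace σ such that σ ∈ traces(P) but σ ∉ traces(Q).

P's transition system — 18 states:
  s0 = c.(0 + 0 + c.0) | (c.b.0 | b.(0 + 0)) → -b-> s1, -c-> s2, -c-> s3
  s1 = c.(0 + 0 + c.0) | (c.b.0 | (0 + 0)) → -c-> s4, -c-> s5
  s2 = (0 + 0 + c.0) | (c.b.0 | b.(0 + 0)) → -b-> s4, -c-> s6, -c-> s7
  s3 = c.(0 + 0 + c.0) | (b.0 | b.(0 + 0)) → -b-> s5, -b-> s8, -c-> s6
  s4 = (0 + 0 + c.0) | (c.b.0 | (0 + 0)) → -c-> s10, -c-> s9
  s5 = c.(0 + 0 + c.0) | (b.0 | (0 + 0)) → -b-> s11, -c-> s9
  s6 = (0 + 0 + c.0) | (b.0 | b.(0 + 0)) → -b-> s12, -b-> s9, -c-> s13
  s7 = 0 | (c.b.0 | b.(0 + 0)) → -b-> s10, -c-> s13
  s8 = c.(0 + 0 + c.0) | (0 | b.(0 + 0)) → -b-> s11, -c-> s12
  s9 = (0 + 0 + c.0) | (b.0 | (0 + 0)) → -b-> s14, -c-> s15
  s10 = 0 | (c.b.0 | (0 + 0)) → -c-> s15
  s11 = c.(0 + 0 + c.0) | (0 | (0 + 0)) → -c-> s14
  s12 = (0 + 0 + c.0) | (0 | b.(0 + 0)) → -b-> s14, -c-> s16
  s13 = 0 | (b.0 | b.(0 + 0)) → -b-> s15, -b-> s16
  s14 = (0 + 0 + c.0) | (0 | (0 + 0)) → -c-> s17
  s15 = 0 | (b.0 | (0 + 0)) → -b-> s17
  s16 = 0 | (0 | b.(0 + 0)) → -b-> s17
  s17 = 0 | (0 | (0 + 0)) → stopped
Q's transition system — 12 states:
  t0 = (0 + 0 + c.0) | (c.b.0 | b.(0 + 0)) → -b-> t1, -c-> t2, -c-> t3
  t1 = (0 + 0 + c.0) | (c.b.0 | (0 + 0)) → -c-> t4, -c-> t5
  t2 = (0 + 0 + c.0) | (b.0 | b.(0 + 0)) → -b-> t4, -b-> t6, -c-> t7
  t3 = 0 | (c.b.0 | b.(0 + 0)) → -b-> t5, -c-> t7
  t4 = (0 + 0 + c.0) | (b.0 | (0 + 0)) → -b-> t8, -c-> t9
  t5 = 0 | (c.b.0 | (0 + 0)) → -c-> t9
  t6 = (0 + 0 + c.0) | (0 | b.(0 + 0)) → -b-> t8, -c-> t10
  t7 = 0 | (b.0 | b.(0 + 0)) → -b-> t10, -b-> t9
  t8 = (0 + 0 + c.0) | (0 | (0 + 0)) → -c-> t11
  t9 = 0 | (b.0 | (0 + 0)) → -b-> t11
  t10 = 0 | (0 | b.(0 + 0)) → -b-> t11
  t11 = 0 | (0 | (0 + 0)) → stopped
Executing ccc from P (initial set {s0}):
  [1] c ⇒ {s2, s3}
  [2] c ⇒ {s6, s7}
  [3] c ⇒ {s13}
  — P admits the full trace.
Executing ccc from Q (initial set {t0}):
  [1] c ⇒ {t2, t3}
  [2] c ⇒ {t7}
  [3] c ⇒ ∅  — Q cannot continue

ccc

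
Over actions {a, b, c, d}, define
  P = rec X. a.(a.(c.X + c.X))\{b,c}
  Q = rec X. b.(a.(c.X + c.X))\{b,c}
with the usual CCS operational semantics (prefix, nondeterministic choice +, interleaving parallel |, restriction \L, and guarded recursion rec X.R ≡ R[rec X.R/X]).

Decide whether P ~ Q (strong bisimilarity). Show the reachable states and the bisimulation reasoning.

P's transition system — 3 states:
  p0 = rec X. a.(a.(c.X + c.X))\{b,c} | =a=> p1
  p1 = (a.(c.(rec X. a.(a.(c.X + c.X))\{b,c}) + c.(rec X. a.(a.(c.X + c.X))\{b,c})))\{b,c} | =a=> p2
  p2 = (c.(rec X. a.(a.(c.X + c.X))\{b,c}) + c.(rec X. a.(a.(c.X + c.X))\{b,c}))\{b,c} | ∅
Q's transition system — 3 states:
  q0 = rec X. b.(a.(c.X + c.X))\{b,c} | =b=> q1
  q1 = (a.(c.(rec X. b.(a.(c.X + c.X))\{b,c}) + c.(rec X. b.(a.(c.X + c.X))\{b,c})))\{b,c} | =a=> q2
  q2 = (c.(rec X. b.(a.(c.X + c.X))\{b,c}) + c.(rec X. b.(a.(c.X + c.X))\{b,c}))\{b,c} | ∅
Bisimilarity quotient blocks:
  B0 = {p0}
  B1 = {p1, q1}
  B2 = {p2, q2}
  B3 = {q0}
p0 ∈ B0, q0 ∈ B3 → different blocks

not bisimilar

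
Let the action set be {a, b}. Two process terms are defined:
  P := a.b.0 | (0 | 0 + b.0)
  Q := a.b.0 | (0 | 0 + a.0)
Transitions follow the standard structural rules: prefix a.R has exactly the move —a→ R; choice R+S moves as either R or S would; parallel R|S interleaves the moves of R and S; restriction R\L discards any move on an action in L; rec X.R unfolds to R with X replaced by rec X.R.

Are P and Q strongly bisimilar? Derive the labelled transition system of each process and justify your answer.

P's transition system — 6 states:
  m0 = a.b.0 | (0 | 0 + b.0) → =a=> m1, =b=> m2
  m1 = b.0 | (0 | 0 + b.0) → =b=> m3, =b=> m4
  m2 = a.b.0 | 0 → =a=> m4
  m3 = 0 | (0 | 0 + b.0) → =b=> m5
  m4 = b.0 | 0 → =b=> m5
  m5 = 0 | 0 → deadlocked
Q's transition system — 6 states:
  n0 = a.b.0 | (0 | 0 + a.0) → =a=> n1, =a=> n2
  n1 = a.b.0 | 0 → =a=> n3
  n2 = b.0 | (0 | 0 + a.0) → =a=> n3, =b=> n4
  n3 = b.0 | 0 → =b=> n5
  n4 = 0 | (0 | 0 + a.0) → =a=> n5
  n5 = 0 | 0 → deadlocked
Bisimilarity quotient blocks:
  B0 = {m0}
  B1 = {m1}
  B2 = {m3, m4, n3}
  B3 = {m5, n5}
  B4 = {m2, n1}
  B5 = {n0}
  B6 = {n2}
  B7 = {n4}
m0 ∈ B0, n0 ∈ B5 → different blocks

NO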